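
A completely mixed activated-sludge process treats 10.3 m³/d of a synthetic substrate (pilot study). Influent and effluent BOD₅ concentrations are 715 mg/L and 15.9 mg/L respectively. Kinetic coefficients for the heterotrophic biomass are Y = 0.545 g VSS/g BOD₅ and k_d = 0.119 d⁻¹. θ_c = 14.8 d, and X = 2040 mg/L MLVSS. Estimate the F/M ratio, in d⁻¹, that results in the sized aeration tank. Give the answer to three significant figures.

Steady-state biomass mass balance: V·X·(1 + k_d·θ_c) = Y·Q·(S₀ − S)·θ_c, so V = 0.545 × 10.3 × (715 − 15.9) × 14.8 / [2040 × (1 + 0.119 × 14.8)] = 5.81×10^4 / 5633 = 10.31 m³.
F/M = applied load / biomass = Q·S₀/(V·X) = 10.3 × 715 / (10.31 × 2040) = 0.3501 d⁻¹.

F/M ≈ 0.350 d⁻¹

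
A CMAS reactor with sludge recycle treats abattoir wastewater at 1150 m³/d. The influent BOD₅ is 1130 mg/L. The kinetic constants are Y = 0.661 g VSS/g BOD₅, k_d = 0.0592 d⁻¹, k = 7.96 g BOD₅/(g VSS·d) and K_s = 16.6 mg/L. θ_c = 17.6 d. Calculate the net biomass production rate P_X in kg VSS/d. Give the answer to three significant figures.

P_X ≈ 421 kg VSS/d

For a completely mixed reactor with recycle the Lawrence–McCarty relation gives S = K_s·(1 + k_d·θ_c) / [θ_c·(Y·k − k_d) − 1] = 16.6 × (1 + 0.0592 × 17.6) / [17.6 × (0.661 × 7.96 − 0.0592) − 1] = 33.90 / 90.56 = 0.3743 mg/L.
Y_obs = Y / (1 + k_d θ_c) = 0.661 / (1 + 0.0592 × 17.6) = 0.661 / 2.042 = 0.3237.
Q·(S₀ − S) = 1150 × (1130 − 0.374) × 10⁻³ = 1299 kg/d removed.
P_X = Y_obs · Q(S₀ − S) = 0.3237 × 1299 = 420.5 kg VSS/d.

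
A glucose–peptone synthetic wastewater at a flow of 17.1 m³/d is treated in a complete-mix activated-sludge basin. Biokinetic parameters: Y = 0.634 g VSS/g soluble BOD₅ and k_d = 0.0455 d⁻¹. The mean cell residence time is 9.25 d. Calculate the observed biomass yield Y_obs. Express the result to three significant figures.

Correct the yield for decay: Y_obs = Y/(1 + k_d θ_c) = 0.634 / (1 + 0.0455 × 9.25) = 0.634 / 1.421 = 0.4462.

Y_obs ≈ 0.446 g VSS/g soluble BOD₅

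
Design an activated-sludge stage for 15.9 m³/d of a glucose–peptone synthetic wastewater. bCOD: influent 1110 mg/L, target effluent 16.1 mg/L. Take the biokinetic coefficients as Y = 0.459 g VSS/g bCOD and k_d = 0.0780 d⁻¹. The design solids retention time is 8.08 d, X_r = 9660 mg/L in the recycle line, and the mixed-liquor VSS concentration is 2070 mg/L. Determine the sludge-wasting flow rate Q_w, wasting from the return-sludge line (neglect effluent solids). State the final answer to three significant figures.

From the SRT design equation V = Y Q (S₀−S) θ_c / [X (1 + k_d θ_c)] = 0.459 × 15.9 × (1110 − 16.1) × 8.08 / [2070 × (1 + 0.0780 × 8.08)] = 6.45×10^4 / 3375 = 19.12 m³.
Wasting from the return line (neglecting effluent solids): Q_w = V·X / (θ_c·X_r) = 19.12 × 2070 / (8.08 × 9660) = 0.5069 m³/d.

Q_w ≈ 0.507 m³/d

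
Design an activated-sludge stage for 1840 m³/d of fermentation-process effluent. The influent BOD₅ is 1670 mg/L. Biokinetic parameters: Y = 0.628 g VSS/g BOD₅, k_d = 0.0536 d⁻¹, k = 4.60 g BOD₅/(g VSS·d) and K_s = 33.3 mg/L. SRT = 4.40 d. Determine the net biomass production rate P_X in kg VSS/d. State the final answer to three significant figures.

For a completely mixed reactor with recycle the Lawrence–McCarty relation gives S = K_s·(1 + k_d·θ_c) / [θ_c·(Y·k − k_d) − 1] = 33.3 × (1 + 0.0536 × 4.40) / [4.40 × (0.628 × 4.60 − 0.0536) − 1] = 41.15 / 11.47 = 3.586 mg/L.
Y_obs = Y / (1 + k_d θ_c) = 0.628 / (1 + 0.0536 × 4.40) = 0.628 / 1.236 = 0.5082.
Mass of BOD₅ removed per day: Q(S₀ − S) = 1840 × 1666 g/m³ = 3066 kg/d.
Net biomass production P_X = Y_obs × Q·(S₀ − S) = 0.5082 × 3066 = 1558 kg VSS/d.

P_X ≈ 1560 kg VSS/d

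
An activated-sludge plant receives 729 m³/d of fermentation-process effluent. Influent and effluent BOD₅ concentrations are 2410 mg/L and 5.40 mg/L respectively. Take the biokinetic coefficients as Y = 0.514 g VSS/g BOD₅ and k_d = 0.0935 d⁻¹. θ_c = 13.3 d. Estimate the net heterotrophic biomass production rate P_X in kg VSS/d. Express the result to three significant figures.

P_X ≈ 402 kg VSS/d

The observed yield is Y_obs = Y/(1 + k_d·θ_c) = 0.514 / (1 + 0.0935 × 13.3) = 0.514 / 2.244 = 0.2291 g VSS per g BOD₅ removed.
Q·(S₀ − S) = 729 × (2410 − 5.40) × 10⁻³ = 1753 kg/d removed.
Biomass produced: P_X = Y_obs·Q·ΔS = 0.2291 × 1753 ≈ 401.6 kg VSS/d.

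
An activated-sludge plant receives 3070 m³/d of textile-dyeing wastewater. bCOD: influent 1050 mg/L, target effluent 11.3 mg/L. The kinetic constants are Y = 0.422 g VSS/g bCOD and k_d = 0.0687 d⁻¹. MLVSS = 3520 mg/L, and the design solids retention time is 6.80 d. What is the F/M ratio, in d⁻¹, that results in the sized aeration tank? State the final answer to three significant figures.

F/M ≈ 0.517 d⁻¹

Rearranging the biomass balance for a CMAS with decay, V = Y·Q·ΔS·θ_c / [X·(1+k_d θ_c)] = 0.422 × 3070 × (1050 − 11.3) × 6.80 / [3520 × (1 + 0.0687 × 6.80)] = 9.15×10^6 / 5164 = 1772 m³.
F/M = applied load / biomass = Q·S₀/(V·X) = 3070 × 1050 / (1772 × 3520) = 0.5168 d⁻¹.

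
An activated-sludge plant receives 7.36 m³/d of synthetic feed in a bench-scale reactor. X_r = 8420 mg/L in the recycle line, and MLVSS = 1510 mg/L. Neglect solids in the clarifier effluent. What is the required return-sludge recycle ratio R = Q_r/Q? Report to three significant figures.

R ≈ 0.219

Solids balance on the clarifier gives (1+R)X = R·X_r, so R = X/(X_r − X) = 1510 / (8420 − 1510) = 0.2185.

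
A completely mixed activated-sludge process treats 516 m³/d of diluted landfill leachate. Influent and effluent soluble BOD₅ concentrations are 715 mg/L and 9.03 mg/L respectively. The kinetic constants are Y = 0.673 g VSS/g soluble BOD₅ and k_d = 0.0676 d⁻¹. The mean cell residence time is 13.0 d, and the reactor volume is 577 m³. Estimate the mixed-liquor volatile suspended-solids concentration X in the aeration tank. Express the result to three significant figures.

X = Y·Q·ΔS·θ_c / [V·(1 + k_d θ_c)] = 0.673 × 516 × (715 − 9.03) × 13.0 / [577 × (1 + 0.0676 × 13.0)] = 2940 mg/L.

X ≈ 2940 mg/L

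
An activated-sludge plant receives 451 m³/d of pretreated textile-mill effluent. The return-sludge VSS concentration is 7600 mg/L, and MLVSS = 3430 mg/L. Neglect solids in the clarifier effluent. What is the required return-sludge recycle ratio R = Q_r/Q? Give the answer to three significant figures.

R = Q_r/Q = X/(X_r − X) = 3430 / (7600 − 3430) = 0.8225.

R ≈ 0.823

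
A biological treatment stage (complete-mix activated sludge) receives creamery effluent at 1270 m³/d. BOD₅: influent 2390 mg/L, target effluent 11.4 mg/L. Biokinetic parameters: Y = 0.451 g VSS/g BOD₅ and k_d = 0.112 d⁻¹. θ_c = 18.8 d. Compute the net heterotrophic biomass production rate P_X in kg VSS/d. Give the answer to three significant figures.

P_X ≈ 439 kg VSS/d

Y_obs = Y / (1 + k_d θ_c) = 0.451 / (1 + 0.112 × 18.8) = 0.451 / 3.106 = 0.1452.
Substrate removed = Q·(S₀ − S) = 1270 m³/d × (2390 − 11.4) g/m³ = 3.02×10^6 g/d = 3021 kg/d.
P_X = Y_obs · Q(S₀ − S) = 0.1452 × 3021 = 438.7 kg VSS/d.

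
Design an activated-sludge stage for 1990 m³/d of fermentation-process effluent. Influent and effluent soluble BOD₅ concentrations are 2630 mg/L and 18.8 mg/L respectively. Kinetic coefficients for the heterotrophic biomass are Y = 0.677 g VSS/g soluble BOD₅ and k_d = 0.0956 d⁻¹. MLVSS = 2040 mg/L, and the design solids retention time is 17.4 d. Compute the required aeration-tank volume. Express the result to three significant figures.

From the SRT design equation V = Y Q (S₀−S) θ_c / [X (1 + k_d θ_c)] = 0.677 × 1990 × (2630 − 18.8) × 17.4 / [2040 × (1 + 0.0956 × 17.4)] = 6.12×10^7 / 5433 = 11266 m³.

V ≈ 11300 m³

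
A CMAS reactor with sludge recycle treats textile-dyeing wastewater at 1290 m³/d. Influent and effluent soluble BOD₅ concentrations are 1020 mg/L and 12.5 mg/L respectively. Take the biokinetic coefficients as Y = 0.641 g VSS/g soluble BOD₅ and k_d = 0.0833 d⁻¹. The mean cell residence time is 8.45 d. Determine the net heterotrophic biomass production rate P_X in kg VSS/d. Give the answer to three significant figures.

Observed yield with endogenous decay: Y_obs = Y / (1 + k_d·θ_c) = 0.641 / (1 + 0.0833 × 8.45) = 0.641 / 1.704 = 0.3762 g VSS/g soluble BOD₅.
ΔS = 1020 − 12.5 = 1008 mg/L, so the substrate removal rate is 1290 × 1008/1000 = 1300 kg soluble BOD₅/d.
Net biomass production P_X = Y_obs × Q·(S₀ − S) = 0.3762 × 1300 = 488.9 kg VSS/d.

P_X ≈ 489 kg VSS/d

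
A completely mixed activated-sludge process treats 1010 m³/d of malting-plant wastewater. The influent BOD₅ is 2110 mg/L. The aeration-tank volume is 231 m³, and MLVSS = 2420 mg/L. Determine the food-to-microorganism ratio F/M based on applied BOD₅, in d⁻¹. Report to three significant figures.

F/M ≈ 3.81 d⁻¹

F/M = applied load / biomass = Q·S₀/(V·X) = 1010 × 2110 / (231.0 × 2420) = 3.812 d⁻¹.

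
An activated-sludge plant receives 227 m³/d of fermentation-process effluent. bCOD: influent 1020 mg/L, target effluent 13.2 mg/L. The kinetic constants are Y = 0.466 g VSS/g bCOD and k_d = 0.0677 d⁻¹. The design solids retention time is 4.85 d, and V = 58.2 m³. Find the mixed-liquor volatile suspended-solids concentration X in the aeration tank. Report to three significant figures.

X ≈ 6680 mg/L

X = Y·Q·ΔS·θ_c / [V·(1 + k_d θ_c)] = 0.466 × 227 × (1020 − 13.2) × 4.85 / [58.2 × (1 + 0.0677 × 4.85)] = 6681 mg/L.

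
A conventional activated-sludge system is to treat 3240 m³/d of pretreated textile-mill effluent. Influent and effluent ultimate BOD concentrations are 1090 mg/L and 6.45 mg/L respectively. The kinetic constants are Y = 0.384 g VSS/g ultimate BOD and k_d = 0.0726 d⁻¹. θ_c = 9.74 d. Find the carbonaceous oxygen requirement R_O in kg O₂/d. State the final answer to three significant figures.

Correct the yield for decay: Y_obs = Y/(1 + k_d θ_c) = 0.384 / (1 + 0.0726 × 9.74) = 0.384 / 1.707 = 0.2249.
Q·(S₀ − S) = 3240 × (1090 − 6.45) × 10⁻³ = 3511 kg/d removed.
Net sludge production P_X = 0.2249 × 3511 = 789.7 kg VSS/d.
R_O = Q·(S₀ − S) − 1.42·P_X = 3511 − 1.42 × 789.7 = 2389 kg O₂/d.

R_O ≈ 2390 kg O₂/d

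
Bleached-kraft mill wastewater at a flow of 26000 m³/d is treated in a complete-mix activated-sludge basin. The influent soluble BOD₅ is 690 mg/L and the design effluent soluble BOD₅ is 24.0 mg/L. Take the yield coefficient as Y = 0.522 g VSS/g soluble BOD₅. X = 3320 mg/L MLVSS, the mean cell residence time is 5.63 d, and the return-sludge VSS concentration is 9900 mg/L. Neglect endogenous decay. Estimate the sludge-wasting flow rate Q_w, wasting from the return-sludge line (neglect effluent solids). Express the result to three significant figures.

V·X = Y·Q·ΔS·θ_c gives V = 0.522 × 26000 × (690 − 24.0) × 5.63 / 3320 = 15328 m³.
θ_c = V·X/(Q_w·X_r) when wasting from the recycle, so Q_w = V·X/(θ_c·X_r) = 15328 × 3320 / (5.63 × 9900) = 913.0 m³/d.

Q_w ≈ 913 m³/d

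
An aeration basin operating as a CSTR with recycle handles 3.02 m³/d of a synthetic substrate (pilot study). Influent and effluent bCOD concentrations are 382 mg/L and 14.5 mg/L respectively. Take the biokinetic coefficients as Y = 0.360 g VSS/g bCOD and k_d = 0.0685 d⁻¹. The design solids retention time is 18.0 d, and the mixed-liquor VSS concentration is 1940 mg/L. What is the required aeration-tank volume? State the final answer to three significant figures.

Steady-state biomass mass balance: V·X·(1 + k_d·θ_c) = Y·Q·(S₀ − S)·θ_c, so V = 0.360 × 3.02 × (382 − 14.5) × 18.0 / [1940 × (1 + 0.0685 × 18.0)] = 7.19×10^3 / 4332 = 1.660 m³.

V ≈ 1.66 m³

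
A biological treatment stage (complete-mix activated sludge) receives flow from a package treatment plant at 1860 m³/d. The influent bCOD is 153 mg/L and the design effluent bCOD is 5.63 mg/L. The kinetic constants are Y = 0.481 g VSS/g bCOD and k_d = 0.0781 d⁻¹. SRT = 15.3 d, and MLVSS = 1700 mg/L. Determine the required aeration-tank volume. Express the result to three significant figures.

V ≈ 541 m³

Rearranging the biomass balance for a CMAS with decay, V = Y·Q·ΔS·θ_c / [X·(1+k_d θ_c)] = 0.481 × 1860 × (153 − 5.63) × 15.3 / [1700 × (1 + 0.0781 × 15.3)] = 2.02×10^6 / 3731 = 540.6 m³.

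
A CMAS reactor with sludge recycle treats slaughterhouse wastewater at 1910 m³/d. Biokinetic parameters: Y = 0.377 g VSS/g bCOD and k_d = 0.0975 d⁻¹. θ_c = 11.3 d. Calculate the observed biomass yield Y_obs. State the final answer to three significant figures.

Y_obs ≈ 0.179 g VSS/g bCOD

Y_obs = Y / (1 + k_d θ_c) = 0.377 / (1 + 0.0975 × 11.3) = 0.377 / 2.102 = 0.1794.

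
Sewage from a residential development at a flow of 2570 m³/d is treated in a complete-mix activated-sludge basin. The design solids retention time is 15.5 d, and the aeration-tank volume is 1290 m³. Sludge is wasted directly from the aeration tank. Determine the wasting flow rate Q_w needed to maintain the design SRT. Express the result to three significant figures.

Wasting from the aeration tank: Q_w = V / θ_c = 1290 / 15.5 = 83.23 m³/d.

Q_w ≈ 83.2 m³/d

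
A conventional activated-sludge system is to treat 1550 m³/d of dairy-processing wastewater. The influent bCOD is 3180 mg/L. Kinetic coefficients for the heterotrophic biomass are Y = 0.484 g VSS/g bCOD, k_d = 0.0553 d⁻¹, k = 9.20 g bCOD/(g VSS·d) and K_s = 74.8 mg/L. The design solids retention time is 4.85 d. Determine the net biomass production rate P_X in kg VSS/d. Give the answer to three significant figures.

P_X ≈ 1880 kg VSS/d

From the Monod/SRT balance for a CMAS, S = K_s·(1+k_d θ_c)/[θ_c·(Y k − k_d) − 1] = 74.8 × (1 + 0.0553 × 4.85) / [4.85 × (0.484 × 9.20 − 0.0553) − 1] = 94.86 / 20.33 = 4.667 mg/L.
Observed yield with endogenous decay: Y_obs = Y / (1 + k_d·θ_c) = 0.484 / (1 + 0.0553 × 4.85) = 0.484 / 1.268 = 0.3816 g VSS/g bCOD.
ΔS = 3180 − 4.67 = 3175 mg/L, so the substrate removal rate is 1550 × 3175/1000 = 4922 kg bCOD/d.
P_X = Y_obs · Q(S₀ − S) = 0.3816 × 4922 = 1878 kg VSS/d.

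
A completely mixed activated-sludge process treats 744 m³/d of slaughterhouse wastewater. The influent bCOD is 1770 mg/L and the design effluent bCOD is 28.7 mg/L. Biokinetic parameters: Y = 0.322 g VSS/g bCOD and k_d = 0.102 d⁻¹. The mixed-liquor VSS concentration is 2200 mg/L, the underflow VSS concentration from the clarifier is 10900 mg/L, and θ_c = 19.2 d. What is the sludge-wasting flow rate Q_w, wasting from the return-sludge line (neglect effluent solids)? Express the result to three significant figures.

Q_w ≈ 12.9 m³/d

Steady-state biomass mass balance: V·X·(1 + k_d·θ_c) = Y·Q·(S₀ − S)·θ_c, so V = 0.322 × 744 × (1770 − 28.7) × 19.2 / [2200 × (1 + 0.102 × 19.2)] = 8.01×10^6 / 6508 = 1231 m³.
Wasting from the return line (neglecting effluent solids): Q_w = V·X / (θ_c·X_r) = 1231 × 2200 / (19.2 × 10900) = 12.94 m³/d.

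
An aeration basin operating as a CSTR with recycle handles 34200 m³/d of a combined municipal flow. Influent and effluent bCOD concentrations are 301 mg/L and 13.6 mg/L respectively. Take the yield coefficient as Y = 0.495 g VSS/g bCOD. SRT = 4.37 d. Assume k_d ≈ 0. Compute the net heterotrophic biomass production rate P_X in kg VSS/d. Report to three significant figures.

P_X ≈ 4870 kg VSS/d

No decay correction is needed, so Y_obs = Y = 0.495.
Mass of bCOD removed per day: Q(S₀ − S) = 34200 × 287.4 g/m³ = 9829 kg/d.
So the net sludge growth is P_X = 0.4950 × 9829 = 4865 kg VSS/d.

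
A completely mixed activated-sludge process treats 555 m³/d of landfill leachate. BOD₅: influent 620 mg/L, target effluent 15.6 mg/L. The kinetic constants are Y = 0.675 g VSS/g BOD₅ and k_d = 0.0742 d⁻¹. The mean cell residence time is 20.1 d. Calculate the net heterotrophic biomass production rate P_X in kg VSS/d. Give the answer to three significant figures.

P_X ≈ 90.9 kg VSS/d

The observed yield is Y_obs = Y/(1 + k_d·θ_c) = 0.675 / (1 + 0.0742 × 20.1) = 0.675 / 2.491 = 0.2709 g VSS per g BOD₅ removed.
Substrate removed = Q·(S₀ − S) = 555 m³/d × (620 − 15.6) g/m³ = 3.35×10^5 g/d = 335.4 kg/d.
P_X = Y_obs · Q(S₀ − S) = 0.2709 × 335.4 = 90.88 kg VSS/d.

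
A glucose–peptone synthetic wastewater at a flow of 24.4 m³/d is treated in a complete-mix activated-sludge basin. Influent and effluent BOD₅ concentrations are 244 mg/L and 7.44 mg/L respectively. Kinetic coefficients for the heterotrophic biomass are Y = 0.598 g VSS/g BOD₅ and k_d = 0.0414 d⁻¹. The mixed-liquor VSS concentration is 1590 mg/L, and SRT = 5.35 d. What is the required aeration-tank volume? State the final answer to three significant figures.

Rearranging the biomass balance for a CMAS with decay, V = Y·Q·ΔS·θ_c / [X·(1+k_d θ_c)] = 0.598 × 24.4 × (244 − 7.44) × 5.35 / [1590 × (1 + 0.0414 × 5.35)] = 1.85×10^4 / 1942 = 9.508 m³.

V ≈ 9.51 m³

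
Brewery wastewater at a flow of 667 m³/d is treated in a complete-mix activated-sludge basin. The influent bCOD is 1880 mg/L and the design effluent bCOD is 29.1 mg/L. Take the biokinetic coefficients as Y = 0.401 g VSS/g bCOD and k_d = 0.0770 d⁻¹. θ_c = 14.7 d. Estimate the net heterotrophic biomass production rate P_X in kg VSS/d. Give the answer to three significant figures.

P_X ≈ 232 kg VSS/d

Correct the yield for decay: Y_obs = Y/(1 + k_d θ_c) = 0.401 / (1 + 0.0770 × 14.7) = 0.401 / 2.132 = 0.1881.
Mass of bCOD removed per day: Q(S₀ − S) = 667 × 1851 g/m³ = 1235 kg/d.
P_X = Y_obs · Q(S₀ − S) = 0.1881 × 1235 = 232.2 kg VSS/d.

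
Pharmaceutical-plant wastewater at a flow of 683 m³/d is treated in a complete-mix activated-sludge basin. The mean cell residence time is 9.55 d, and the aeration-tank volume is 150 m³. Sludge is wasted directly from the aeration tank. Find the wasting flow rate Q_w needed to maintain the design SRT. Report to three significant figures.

Q_w ≈ 15.7 m³/d

Wasting from the aeration tank: Q_w = V / θ_c = 150.0 / 9.55 = 15.71 m³/d.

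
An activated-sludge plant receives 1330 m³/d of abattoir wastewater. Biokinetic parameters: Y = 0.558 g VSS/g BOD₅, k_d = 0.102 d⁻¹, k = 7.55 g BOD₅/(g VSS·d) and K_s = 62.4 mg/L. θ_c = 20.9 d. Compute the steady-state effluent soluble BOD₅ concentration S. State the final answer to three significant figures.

S ≈ 2.30 mg/L

For a completely mixed reactor with recycle the Lawrence–McCarty relation gives S = K_s·(1 + k_d·θ_c) / [θ_c·(Y·k − k_d) − 1] = 62.4 × (1 + 0.102 × 20.9) / [20.9 × (0.558 × 7.55 − 0.102) − 1] = 195.4 / 84.92 = 2.301 mg/L.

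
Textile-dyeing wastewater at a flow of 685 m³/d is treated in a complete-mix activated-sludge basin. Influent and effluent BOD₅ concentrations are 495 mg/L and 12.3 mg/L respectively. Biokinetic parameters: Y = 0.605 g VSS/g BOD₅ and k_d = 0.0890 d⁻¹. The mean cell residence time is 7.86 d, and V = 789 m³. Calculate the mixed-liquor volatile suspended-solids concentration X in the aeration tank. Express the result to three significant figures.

From V·X·(1 + k_d·θ_c) = Y·Q·(S₀ − S)·θ_c: X = 0.605 × 685 × (495 − 12.3) × 7.86 / [789 × (1 + 0.0890 × 7.86)] = 1173 mg/L.

X ≈ 1170 mg/L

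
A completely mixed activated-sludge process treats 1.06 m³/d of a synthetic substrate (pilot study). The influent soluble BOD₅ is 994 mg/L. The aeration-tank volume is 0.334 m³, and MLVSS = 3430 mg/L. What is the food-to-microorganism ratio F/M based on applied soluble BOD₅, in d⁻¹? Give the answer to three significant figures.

Food-to-microorganism ratio F/M = Q S₀ / (V X) = 1.06 × 994 / (0.3340 × 3430) = 0.9197 d⁻¹.

F/M ≈ 0.920 d⁻¹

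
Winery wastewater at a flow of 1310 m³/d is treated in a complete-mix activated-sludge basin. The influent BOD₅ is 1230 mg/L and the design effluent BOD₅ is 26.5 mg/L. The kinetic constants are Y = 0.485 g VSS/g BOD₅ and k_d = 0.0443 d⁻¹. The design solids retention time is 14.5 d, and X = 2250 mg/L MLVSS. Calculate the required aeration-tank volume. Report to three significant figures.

V ≈ 3000 m³

Rearranging the biomass balance for a CMAS with decay, V = Y·Q·ΔS·θ_c / [X·(1+k_d θ_c)] = 0.485 × 1310 × (1230 − 26.5) × 14.5 / [2250 × (1 + 0.0443 × 14.5)] = 1.11×10^7 / 3695 = 3000 m³.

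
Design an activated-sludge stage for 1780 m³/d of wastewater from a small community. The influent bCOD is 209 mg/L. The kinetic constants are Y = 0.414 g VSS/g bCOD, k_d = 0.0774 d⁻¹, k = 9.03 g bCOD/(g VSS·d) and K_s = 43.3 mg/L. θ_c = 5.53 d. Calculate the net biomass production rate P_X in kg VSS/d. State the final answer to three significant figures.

P_X ≈ 106 kg VSS/d

Effluent substrate depends only on kinetics and SRT: S = K_s(1 + k_d θ_c) / [θ_c(Yk − k_d) − 1] = 43.3 × (1 + 0.0774 × 5.53) / [5.53 × (0.414 × 9.03 − 0.0774) − 1] = 61.83 / 19.25 = 3.213 mg/L.
Y_obs = Y / (1 + k_d θ_c) = 0.414 / (1 + 0.0774 × 5.53) = 0.414 / 1.428 = 0.2899.
Substrate removed = Q·(S₀ − S) = 1780 m³/d × (209 − 3.21) g/m³ = 3.66×10^5 g/d = 366.3 kg/d.
So the net sludge growth is P_X = 0.2899 × 366.3 = 106.2 kg VSS/d.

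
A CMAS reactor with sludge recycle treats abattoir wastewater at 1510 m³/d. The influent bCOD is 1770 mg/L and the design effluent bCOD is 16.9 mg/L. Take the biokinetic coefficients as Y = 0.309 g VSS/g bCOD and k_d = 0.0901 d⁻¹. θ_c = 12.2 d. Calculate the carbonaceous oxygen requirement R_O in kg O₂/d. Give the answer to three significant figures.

Y_obs = Y / (1 + k_d θ_c) = 0.309 / (1 + 0.0901 × 12.2) = 0.309 / 2.099 = 0.1472.
Substrate removed = Q·(S₀ − S) = 1510 m³/d × (1770 − 16.9) g/m³ = 2.65×10^6 g/d = 2647 kg/d.
Biomass synthesised: P_X = Y_obs × 2647 = 389.7 kg VSS/d.
R_O = Q·ΔS − 1.42 P_X = 2647 − 553.3 = 2094 kg O₂/d.

R_O ≈ 2090 kg O₂/d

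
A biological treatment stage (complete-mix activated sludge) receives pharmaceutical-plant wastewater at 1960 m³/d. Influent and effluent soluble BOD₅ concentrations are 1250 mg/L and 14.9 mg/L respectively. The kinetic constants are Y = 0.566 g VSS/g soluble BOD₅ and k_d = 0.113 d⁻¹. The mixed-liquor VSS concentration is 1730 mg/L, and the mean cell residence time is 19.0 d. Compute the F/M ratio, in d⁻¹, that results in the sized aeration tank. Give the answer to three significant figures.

F/M ≈ 0.296 d⁻¹

Steady-state biomass mass balance: V·X·(1 + k_d·θ_c) = Y·Q·(S₀ − S)·θ_c, so V = 0.566 × 1960 × (1250 − 14.9) × 19.0 / [1730 × (1 + 0.113 × 19.0)] = 2.6×10^7 / 5444 = 4782 m³.
F/M = applied load / biomass = Q·S₀/(V·X) = 1960 × 1250 / (4782 × 1730) = 0.2962 d⁻¹.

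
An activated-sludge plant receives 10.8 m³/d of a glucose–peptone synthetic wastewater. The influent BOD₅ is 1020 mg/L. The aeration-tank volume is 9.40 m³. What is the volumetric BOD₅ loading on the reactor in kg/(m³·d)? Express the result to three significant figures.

L_v ≈ 1.17 kg BOD₅/(m³·d)

L_v = Q S₀ / V = 10.8 × 1020 × 10⁻³ / 9.400 = 1.172 kg/(m³·d).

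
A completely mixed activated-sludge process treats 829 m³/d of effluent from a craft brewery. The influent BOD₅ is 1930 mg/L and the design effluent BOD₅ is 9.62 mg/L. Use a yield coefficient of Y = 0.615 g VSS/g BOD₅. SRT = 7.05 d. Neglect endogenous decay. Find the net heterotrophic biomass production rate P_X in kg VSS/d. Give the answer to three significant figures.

Since k_d ≈ 0, Y_obs = Y = 0.615 g VSS/g BOD₅.
Substrate removed = Q·(S₀ − S) = 829 m³/d × (1930 − 9.62) g/m³ = 1.59×10^6 g/d = 1592 kg/d.
P_X = Y_obs · Q(S₀ − S) = 0.6150 × 1592 = 979.1 kg VSS/d.

P_X ≈ 979 kg VSS/d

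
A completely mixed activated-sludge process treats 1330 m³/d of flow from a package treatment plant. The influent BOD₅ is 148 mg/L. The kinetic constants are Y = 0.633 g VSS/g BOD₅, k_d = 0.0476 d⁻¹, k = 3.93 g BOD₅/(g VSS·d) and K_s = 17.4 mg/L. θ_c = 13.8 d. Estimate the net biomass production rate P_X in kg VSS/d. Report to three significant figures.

For a completely mixed reactor with recycle the Lawrence–McCarty relation gives S = K_s·(1 + k_d·θ_c) / [θ_c·(Y·k − k_d) − 1] = 17.4 × (1 + 0.0476 × 13.8) / [13.8 × (0.633 × 3.93 − 0.0476) − 1] = 28.83 / 32.67 = 0.8824 mg/L.
Y_obs = Y / (1 + k_d θ_c) = 0.633 / (1 + 0.0476 × 13.8) = 0.633 / 1.657 = 0.3820.
ΔS = 148 − 0.882 = 147.1 mg/L, so the substrate removal rate is 1330 × 147.1/1000 = 195.7 kg BOD₅/d.
P_X = Y_obs · Q(S₀ − S) = 0.3820 × 195.7 = 74.75 kg VSS/d.

P_X ≈ 74.8 kg VSS/d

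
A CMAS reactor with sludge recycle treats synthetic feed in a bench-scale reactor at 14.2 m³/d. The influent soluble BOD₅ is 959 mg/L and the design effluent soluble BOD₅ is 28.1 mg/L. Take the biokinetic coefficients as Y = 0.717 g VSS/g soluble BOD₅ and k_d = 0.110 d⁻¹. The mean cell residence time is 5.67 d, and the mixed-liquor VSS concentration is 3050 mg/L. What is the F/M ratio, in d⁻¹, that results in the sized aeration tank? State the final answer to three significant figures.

Steady-state biomass mass balance: V·X·(1 + k_d·θ_c) = Y·Q·(S₀ − S)·θ_c, so V = 0.717 × 14.2 × (959 − 28.1) × 5.67 / [3050 × (1 + 0.110 × 5.67)] = 5.37×10^4 / 4952 = 10.85 m³.
F/M = Q·S₀ / (V·X) = 14.2 × 959 / (10.85 × 3050) = 0.4115 g soluble BOD₅·(g VSS·d)⁻¹.

F/M ≈ 0.411 d⁻¹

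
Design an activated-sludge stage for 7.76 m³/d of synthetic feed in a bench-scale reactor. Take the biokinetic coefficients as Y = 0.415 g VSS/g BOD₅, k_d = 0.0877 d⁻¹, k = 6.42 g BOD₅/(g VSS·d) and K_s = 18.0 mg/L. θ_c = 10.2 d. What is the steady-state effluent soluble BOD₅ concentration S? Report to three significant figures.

For a completely mixed reactor with recycle the Lawrence–McCarty relation gives S = K_s·(1 + k_d·θ_c) / [θ_c·(Y·k − k_d) − 1] = 18.0 × (1 + 0.0877 × 10.2) / [10.2 × (0.415 × 6.42 − 0.0877) − 1] = 34.10 / 25.28 = 1.349 mg/L.

S ≈ 1.35 mg/L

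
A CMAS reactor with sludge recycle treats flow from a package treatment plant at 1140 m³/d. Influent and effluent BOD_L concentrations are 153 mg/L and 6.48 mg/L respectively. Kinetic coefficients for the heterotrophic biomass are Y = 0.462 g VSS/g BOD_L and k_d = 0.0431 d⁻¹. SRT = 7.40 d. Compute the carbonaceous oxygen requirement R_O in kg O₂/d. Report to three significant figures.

R_O ≈ 84.0 kg O₂/d

The observed yield is Y_obs = Y/(1 + k_d·θ_c) = 0.462 / (1 + 0.0431 × 7.40) = 0.462 / 1.319 = 0.3503 g VSS per g BOD_L removed.
Q·(S₀ − S) = 1140 × (153 − 6.48) × 10⁻³ = 167.0 kg/d removed.
Net sludge production P_X = 0.3503 × 167.0 = 58.51 kg VSS/d.
R_O = Q·ΔS − 1.42 P_X = 167.0 − 83.08 = 83.95 kg O₂/d.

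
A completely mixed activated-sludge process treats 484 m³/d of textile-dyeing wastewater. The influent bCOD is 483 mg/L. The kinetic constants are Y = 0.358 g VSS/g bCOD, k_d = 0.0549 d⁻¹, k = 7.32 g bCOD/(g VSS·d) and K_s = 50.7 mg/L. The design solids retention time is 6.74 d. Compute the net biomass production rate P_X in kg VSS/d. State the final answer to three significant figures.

From the Monod/SRT balance for a CMAS, S = K_s·(1+k_d θ_c)/[θ_c·(Y k − k_d) − 1] = 50.7 × (1 + 0.0549 × 6.74) / [6.74 × (0.358 × 7.32 − 0.0549) − 1] = 69.46 / 16.29 = 4.263 mg/L.
Observed yield with endogenous decay: Y_obs = Y / (1 + k_d·θ_c) = 0.358 / (1 + 0.0549 × 6.74) = 0.358 / 1.370 = 0.2613 g VSS/g bCOD.
ΔS = 483 − 4.26 = 478.7 mg/L, so the substrate removal rate is 484 × 478.7/1000 = 231.7 kg bCOD/d.
P_X = Y_obs · Q(S₀ − S) = 0.2613 × 231.7 = 60.55 kg VSS/d.

P_X ≈ 60.5 kg VSS/d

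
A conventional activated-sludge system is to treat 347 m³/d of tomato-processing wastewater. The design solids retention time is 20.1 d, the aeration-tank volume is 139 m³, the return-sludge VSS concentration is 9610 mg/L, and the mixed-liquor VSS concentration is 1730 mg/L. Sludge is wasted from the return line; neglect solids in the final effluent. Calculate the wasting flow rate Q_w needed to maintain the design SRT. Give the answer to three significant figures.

θ_c = V·X/(Q_w·X_r) when wasting from the recycle, so Q_w = V·X/(θ_c·X_r) = 139.0 × 1730 / (20.1 × 9610) = 1.245 m³/d.

Q_w ≈ 1.24 m³/d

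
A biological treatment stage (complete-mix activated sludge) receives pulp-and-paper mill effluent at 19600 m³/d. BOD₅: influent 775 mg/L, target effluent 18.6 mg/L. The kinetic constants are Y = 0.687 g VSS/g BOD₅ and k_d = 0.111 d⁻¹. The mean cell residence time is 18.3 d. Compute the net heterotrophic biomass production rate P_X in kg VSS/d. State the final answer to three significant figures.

P_X ≈ 3360 kg VSS/d

Y_obs = Y / (1 + k_d θ_c) = 0.687 / (1 + 0.111 × 18.3) = 0.687 / 3.031 = 0.2266.
Q·(S₀ − S) = 19600 × (775 − 18.6) × 10⁻³ = 14825 kg/d removed.
So the net sludge growth is P_X = 0.2266 × 14825 = 3360 kg VSS/d.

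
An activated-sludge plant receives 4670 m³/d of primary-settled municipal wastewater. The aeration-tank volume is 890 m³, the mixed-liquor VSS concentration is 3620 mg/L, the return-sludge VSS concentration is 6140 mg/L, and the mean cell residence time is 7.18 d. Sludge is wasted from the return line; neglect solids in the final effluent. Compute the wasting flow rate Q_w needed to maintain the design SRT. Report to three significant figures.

Q_w ≈ 73.1 m³/d

Q_w = (V·X)/(θ_c X_r) = 890.0 × 3620 / (7.18 × 6140) = 73.08 m³/d.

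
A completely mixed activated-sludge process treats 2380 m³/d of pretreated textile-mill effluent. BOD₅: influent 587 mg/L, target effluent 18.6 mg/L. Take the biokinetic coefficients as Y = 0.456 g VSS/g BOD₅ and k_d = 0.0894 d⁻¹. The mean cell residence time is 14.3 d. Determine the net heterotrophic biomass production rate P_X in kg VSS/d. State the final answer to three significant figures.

P_X ≈ 271 kg VSS/d

Y_obs = Y / (1 + k_d θ_c) = 0.456 / (1 + 0.0894 × 14.3) = 0.456 / 2.278 = 0.2001.
Mass of BOD₅ removed per day: Q(S₀ − S) = 2380 × 568.4 g/m³ = 1353 kg/d.
Net biomass production P_X = Y_obs × Q·(S₀ − S) = 0.2001 × 1353 = 270.7 kg VSS/d.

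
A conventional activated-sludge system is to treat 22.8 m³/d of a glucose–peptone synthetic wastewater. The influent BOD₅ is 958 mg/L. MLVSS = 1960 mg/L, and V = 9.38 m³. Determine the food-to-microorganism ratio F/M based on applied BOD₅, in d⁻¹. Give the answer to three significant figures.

Food-to-microorganism ratio F/M = Q S₀ / (V X) = 22.8 × 958 / (9.380 × 1960) = 1.188 d⁻¹.

F/M ≈ 1.19 d⁻¹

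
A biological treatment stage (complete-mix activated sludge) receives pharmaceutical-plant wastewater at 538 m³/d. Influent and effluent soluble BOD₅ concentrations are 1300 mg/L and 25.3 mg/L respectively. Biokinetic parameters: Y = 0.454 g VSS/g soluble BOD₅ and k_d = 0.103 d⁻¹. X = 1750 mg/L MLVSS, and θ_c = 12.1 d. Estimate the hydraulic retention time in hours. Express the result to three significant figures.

τ ≈ 42.8 h

Rearranging the biomass balance for a CMAS with decay, V = Y·Q·ΔS·θ_c / [X·(1+k_d θ_c)] = 0.454 × 538 × (1300 − 25.3) × 12.1 / [1750 × (1 + 0.103 × 12.1)] = 3.77×10^6 / 3931 = 958.4 m³.
HRT = V/Q = 958.4 m³ / 538 m³·d⁻¹ = 1.781 d × 24 = 42.75 h.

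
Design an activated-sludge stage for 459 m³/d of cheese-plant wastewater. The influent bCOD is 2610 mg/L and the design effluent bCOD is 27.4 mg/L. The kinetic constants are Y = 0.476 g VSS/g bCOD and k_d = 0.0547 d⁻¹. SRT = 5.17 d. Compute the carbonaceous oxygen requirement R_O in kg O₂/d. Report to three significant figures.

R_O ≈ 561 kg O₂/d

Observed yield with endogenous decay: Y_obs = Y / (1 + k_d·θ_c) = 0.476 / (1 + 0.0547 × 5.17) = 0.476 / 1.283 = 0.3711 g VSS/g bCOD.
Q·(S₀ − S) = 459 × (2610 − 27.4) × 10⁻³ = 1185 kg/d removed.
Biomass synthesised: P_X = Y_obs × 1185 = 439.9 kg VSS/d.
Carbonaceous O₂ demand = substrate oxidised − cell-mass equivalent = 1185 − 1.42 × 439.9 = 560.8 kg O₂/d.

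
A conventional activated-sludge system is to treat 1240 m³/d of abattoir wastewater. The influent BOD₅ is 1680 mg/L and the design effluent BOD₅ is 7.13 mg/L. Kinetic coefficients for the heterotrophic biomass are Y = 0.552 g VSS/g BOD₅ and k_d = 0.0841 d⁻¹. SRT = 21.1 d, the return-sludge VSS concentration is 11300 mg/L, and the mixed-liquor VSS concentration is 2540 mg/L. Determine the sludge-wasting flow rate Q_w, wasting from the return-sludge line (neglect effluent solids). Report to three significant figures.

Steady-state biomass mass balance: V·X·(1 + k_d·θ_c) = Y·Q·(S₀ − S)·θ_c, so V = 0.552 × 1240 × (1680 − 7.13) × 21.1 / [2540 × (1 + 0.0841 × 21.1)] = 2.42×10^7 / 7047 = 3428 m³.
θ_c = V·X/(Q_w·X_r) when wasting from the recycle, so Q_w = V·X/(θ_c·X_r) = 3428 × 2540 / (21.1 × 11300) = 36.52 m³/d.

Q_w ≈ 36.5 m³/d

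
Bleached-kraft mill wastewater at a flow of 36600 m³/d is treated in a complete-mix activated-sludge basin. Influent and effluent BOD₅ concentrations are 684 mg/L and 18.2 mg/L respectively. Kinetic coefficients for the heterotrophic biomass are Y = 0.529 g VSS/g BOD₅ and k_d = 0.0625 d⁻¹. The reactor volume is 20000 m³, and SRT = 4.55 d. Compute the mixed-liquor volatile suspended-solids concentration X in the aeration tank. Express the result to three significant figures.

Solving the biomass balance for X: X = Y Q (S₀−S) θ_c / [V (1+k_d θ_c)] = 0.529 × 36600 × (684 − 18.2) × 4.55 / [20000 × (1 + 0.0625 × 4.55)] = 2283 mg/L.

X ≈ 2280 mg/L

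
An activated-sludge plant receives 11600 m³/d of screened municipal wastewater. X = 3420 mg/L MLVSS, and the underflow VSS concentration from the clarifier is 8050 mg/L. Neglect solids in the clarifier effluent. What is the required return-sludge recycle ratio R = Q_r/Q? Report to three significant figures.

Mass balance around the secondary clarifier (neglecting effluent solids): R = X / (X_r − X) = 3420 / (8050 − 3420) = 0.7387.

R ≈ 0.739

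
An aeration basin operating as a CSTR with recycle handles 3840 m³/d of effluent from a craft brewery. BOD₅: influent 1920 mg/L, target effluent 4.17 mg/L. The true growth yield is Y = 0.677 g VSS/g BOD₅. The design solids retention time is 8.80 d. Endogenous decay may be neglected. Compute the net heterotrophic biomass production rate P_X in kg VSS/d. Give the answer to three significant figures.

With endogenous decay neglected, the observed yield equals the true yield: Y_obs = Y = 0.677 g VSS/g BOD₅.
Substrate removed = Q·(S₀ − S) = 3840 m³/d × (1920 − 4.17) g/m³ = 7.36×10^6 g/d = 7357 kg/d.
Biomass produced: P_X = Y_obs·Q·ΔS = 0.6770 × 7357 ≈ 4981 kg VSS/d.

P_X ≈ 4980 kg VSS/d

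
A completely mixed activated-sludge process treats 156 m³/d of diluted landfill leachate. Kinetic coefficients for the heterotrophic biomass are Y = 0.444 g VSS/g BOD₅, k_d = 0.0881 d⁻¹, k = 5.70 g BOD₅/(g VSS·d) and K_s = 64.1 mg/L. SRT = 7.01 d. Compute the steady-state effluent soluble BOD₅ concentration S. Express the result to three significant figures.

S ≈ 6.43 mg/L

From the Monod/SRT balance for a CMAS, S = K_s·(1+k_d θ_c)/[θ_c·(Y k − k_d) − 1] = 64.1 × (1 + 0.0881 × 7.01) / [7.01 × (0.444 × 5.70 − 0.0881) − 1] = 103.7 / 16.12 = 6.431 mg/L.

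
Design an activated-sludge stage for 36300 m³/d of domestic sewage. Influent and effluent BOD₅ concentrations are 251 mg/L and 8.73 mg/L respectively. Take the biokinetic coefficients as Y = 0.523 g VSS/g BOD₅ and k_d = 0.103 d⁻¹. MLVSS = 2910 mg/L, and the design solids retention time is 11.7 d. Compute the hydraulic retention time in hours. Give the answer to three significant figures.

From the SRT design equation V = Y Q (S₀−S) θ_c / [X (1 + k_d θ_c)] = 0.523 × 36300 × (251 − 8.73) × 11.7 / [2910 × (1 + 0.103 × 11.7)] = 5.38×10^7 / 6417 = 8386 m³.
Hydraulic retention time τ = V/Q = 8386 / 36300 = 0.2310 d = 5.545 h.

τ ≈ 5.54 h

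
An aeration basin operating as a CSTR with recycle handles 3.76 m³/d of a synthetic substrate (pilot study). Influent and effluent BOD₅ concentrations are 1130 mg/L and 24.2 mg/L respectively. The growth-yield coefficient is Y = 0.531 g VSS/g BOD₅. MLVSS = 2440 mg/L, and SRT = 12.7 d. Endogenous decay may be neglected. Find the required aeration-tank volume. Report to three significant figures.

With k_d = 0 the design equation reduces to V = Y Q (S₀−S) θ_c / X = 0.531 × 3.76 × (1130 − 24.2) × 12.7 / 2440 = 11.49 m³.

V ≈ 11.5 m³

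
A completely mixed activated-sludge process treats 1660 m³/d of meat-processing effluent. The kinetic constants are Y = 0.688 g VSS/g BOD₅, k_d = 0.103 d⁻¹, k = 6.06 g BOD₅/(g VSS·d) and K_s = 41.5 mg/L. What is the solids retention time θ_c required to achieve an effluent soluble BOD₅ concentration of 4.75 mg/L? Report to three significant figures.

θ_c ≈ 3.08 d

From 1/θ_c = Y·k·S/(K_s + S) − k_d: Y·k·S/(K_s+S) = 0.688 × 6.06 × 4.75 / (41.5 + 4.75) = 0.4282 d⁻¹.
1/θ_c = 0.4282 − 0.103 = 0.3252 d⁻¹, so θ_c = 3.075 d.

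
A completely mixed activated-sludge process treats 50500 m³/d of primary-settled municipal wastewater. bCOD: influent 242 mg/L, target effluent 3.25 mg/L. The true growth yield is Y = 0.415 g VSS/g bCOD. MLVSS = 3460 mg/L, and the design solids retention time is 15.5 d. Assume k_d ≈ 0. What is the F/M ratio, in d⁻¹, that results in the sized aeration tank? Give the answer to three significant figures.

With k_d = 0 the design equation reduces to V = Y Q (S₀−S) θ_c / X = 0.415 × 50500 × (242 − 3.25) × 15.5 / 3460 = 22415 m³.
F/M = applied load / biomass = Q·S₀/(V·X) = 50500 × 242 / (22415 × 3460) = 0.1576 d⁻¹.

F/M ≈ 0.158 d⁻¹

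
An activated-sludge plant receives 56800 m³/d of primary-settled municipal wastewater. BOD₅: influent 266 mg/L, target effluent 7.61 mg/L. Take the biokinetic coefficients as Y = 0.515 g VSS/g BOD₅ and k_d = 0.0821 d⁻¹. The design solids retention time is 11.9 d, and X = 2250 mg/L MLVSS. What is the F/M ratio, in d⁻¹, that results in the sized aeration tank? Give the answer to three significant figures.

Steady-state biomass mass balance: V·X·(1 + k_d·θ_c) = Y·Q·(S₀ − S)·θ_c, so V = 0.515 × 56800 × (266 − 7.61) × 11.9 / [2250 × (1 + 0.0821 × 11.9)] = 8.99×10^7 / 4448 = 20220 m³.
F/M = Q·S₀ / (V·X) = 56800 × 266 / (20220 × 2250) = 0.3321 g BOD₅·(g VSS·d)⁻¹.

F/M ≈ 0.332 d⁻¹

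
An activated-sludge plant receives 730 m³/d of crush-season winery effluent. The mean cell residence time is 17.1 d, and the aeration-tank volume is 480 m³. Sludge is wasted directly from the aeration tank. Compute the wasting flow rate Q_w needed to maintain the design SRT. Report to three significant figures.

Q_w ≈ 28.1 m³/d

With mixed-liquor wasting, θ_c = V/Q_w, so Q_w = V/θ_c = 480.0/17.1 = 28.07 m³/d.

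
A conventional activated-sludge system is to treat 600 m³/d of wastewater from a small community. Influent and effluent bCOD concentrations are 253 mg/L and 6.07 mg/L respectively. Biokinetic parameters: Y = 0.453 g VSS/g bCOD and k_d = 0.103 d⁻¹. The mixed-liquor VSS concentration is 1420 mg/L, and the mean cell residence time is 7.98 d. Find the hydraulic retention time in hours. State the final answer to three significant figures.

From the SRT design equation V = Y Q (S₀−S) θ_c / [X (1 + k_d θ_c)] = 0.453 × 600 × (253 − 6.07) × 7.98 / [1420 × (1 + 0.103 × 7.98)] = 5.36×10^5 / 2587 = 207.0 m³.
HRT = V/Q = 207.0 m³ / 600 m³·d⁻¹ = 0.3450 d × 24 = 8.281 h.

τ ≈ 8.28 h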